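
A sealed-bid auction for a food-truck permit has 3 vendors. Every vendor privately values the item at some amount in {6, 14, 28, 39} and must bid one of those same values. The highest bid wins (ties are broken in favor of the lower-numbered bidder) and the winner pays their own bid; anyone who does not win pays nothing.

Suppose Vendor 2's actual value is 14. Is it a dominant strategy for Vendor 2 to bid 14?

Check each profile of the others' bids and compare truth against every alternative bid.
Others bid (6, 6): truth gives 0, best alternative gives 0.
Others bid (6, 14): truth gives 0, best alternative gives 0.
Others bid (6, 28): truth gives 0, best alternative gives 0.
Others bid (6, 39): truth gives 0, best alternative gives 0.
Others bid (14, 6): truth gives 0, best alternative gives 0.
Others bid (14, 14): truth gives 0, best alternative gives 0.
(Remaining 10 profiles checked similarly; truth is weakly best in each.)
In every case the truthful bid is at least as good as any alternative, so it is a dominant strategy.

Yes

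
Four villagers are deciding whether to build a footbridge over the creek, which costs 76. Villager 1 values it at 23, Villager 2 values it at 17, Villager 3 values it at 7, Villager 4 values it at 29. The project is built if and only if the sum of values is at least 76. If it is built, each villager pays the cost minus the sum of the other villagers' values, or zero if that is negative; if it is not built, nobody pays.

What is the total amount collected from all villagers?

Total value 76 ≥ cost 76, so it is built.
Villager 1: others sum to 53; max(0, 76 - 53) = 23.
Villager 2: others sum to 59; max(0, 76 - 59) = 17.
Villager 3: others sum to 69; max(0, 76 - 69) = 7.
Villager 4: others sum to 47; max(0, 76 - 47) = 29.
Total collected = 23 + 17 + 7 + 29 = 76.

76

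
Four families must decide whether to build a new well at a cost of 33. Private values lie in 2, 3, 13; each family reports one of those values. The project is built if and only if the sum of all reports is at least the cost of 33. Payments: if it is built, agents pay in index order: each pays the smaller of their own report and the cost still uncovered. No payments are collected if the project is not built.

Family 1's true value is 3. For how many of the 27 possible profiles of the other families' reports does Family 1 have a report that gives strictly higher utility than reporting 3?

1

Others report (13, 13, 13): truth gives 0; report 2 gives 1 > 0. Violating.
Others report (2, 2, 2): truth gives 0; no alternative beats it.
Others report (2, 2, 3): truth gives 0; no alternative beats it.
(Checking all 27 profiles: 1 has a profitable deviation, 26 do not.)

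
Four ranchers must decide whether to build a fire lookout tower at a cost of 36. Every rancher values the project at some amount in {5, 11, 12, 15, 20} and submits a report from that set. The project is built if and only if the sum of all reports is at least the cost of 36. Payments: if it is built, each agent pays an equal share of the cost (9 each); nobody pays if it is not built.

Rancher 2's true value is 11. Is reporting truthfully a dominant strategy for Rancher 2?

No

Consider the case where Rancher 1 reports 5, Rancher 3 reports 5 and Rancher 4 reports 11.
Truthful report 11: project not built, utility 0.
Report 15 instead: project built, pays 9, utility 11 - 9 = 2.
Since 2 > 0, reporting 15 is strictly better here, so truthful reporting is not dominant.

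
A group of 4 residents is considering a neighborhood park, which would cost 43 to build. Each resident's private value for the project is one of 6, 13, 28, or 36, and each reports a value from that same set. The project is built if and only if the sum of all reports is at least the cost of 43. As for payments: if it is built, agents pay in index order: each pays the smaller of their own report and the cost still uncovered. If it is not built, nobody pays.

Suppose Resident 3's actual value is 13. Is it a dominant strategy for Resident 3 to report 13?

Consider the case where Resident 1 reports 6, Resident 2 reports 6 and Resident 4 reports 28.
Truthful report 13: project built, pays 13, utility 13 - 13 = 0.
Report 6 instead: project built, pays 6, utility 13 - 6 = 7.
Since 7 > 0, reporting 6 is strictly better here, so truthful reporting is not dominant.

No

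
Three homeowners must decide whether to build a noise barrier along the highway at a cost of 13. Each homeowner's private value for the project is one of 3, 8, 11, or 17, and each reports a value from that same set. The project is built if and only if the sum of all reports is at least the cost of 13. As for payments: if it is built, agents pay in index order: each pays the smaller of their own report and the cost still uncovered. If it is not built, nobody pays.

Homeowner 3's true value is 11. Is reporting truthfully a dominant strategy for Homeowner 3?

Yes

Check each profile of the others' reports and compare truth against every alternative report.
Others report (3, 11): truth gives 11, best alternative gives 11.
Others report (3, 17): truth gives 11, best alternative gives 11.
Others report (8, 8): truth gives 11, best alternative gives 11.
Others report (8, 11): truth gives 11, best alternative gives 11.
Others report (8, 17): truth gives 11, best alternative gives 11.
Others report (11, 3): truth gives 11, best alternative gives 11.
(Remaining 10 profiles checked similarly; truth is weakly best in each.)
In every case the truthful report is at least as good as any alternative, so it is a dominant strategy.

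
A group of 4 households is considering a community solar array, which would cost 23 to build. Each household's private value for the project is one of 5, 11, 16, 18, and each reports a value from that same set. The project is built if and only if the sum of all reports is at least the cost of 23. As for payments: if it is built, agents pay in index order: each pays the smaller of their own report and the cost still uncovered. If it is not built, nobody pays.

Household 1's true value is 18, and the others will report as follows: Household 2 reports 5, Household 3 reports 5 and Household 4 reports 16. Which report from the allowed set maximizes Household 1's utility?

Report 5: project built, pays 5, utility 18 - 5 = 13.
Report 11: project built, pays 11, utility 18 - 11 = 7.
Report 16: project built, pays 16, utility 18 - 16 = 2.
Report 18: project built, pays 18, utility 18 - 18 = 0.
The best choice is 5 with utility 13.

5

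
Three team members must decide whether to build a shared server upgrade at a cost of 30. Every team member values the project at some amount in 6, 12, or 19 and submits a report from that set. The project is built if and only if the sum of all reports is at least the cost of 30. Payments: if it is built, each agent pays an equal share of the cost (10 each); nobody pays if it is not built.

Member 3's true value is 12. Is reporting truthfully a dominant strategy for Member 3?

No

Consider the case where Member 1 reports 6 and Member 2 reports 6.
Truthful report 12: project not built, utility 0.
Report 19 instead: project built, pays 10, utility 12 - 10 = 2.
Since 2 > 0, reporting 19 is strictly better here, so truthful reporting is not dominant.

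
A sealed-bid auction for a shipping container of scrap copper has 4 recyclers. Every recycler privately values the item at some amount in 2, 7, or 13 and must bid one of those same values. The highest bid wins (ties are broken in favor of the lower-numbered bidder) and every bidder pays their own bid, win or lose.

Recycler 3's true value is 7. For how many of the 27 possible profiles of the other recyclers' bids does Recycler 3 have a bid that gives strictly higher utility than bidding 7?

25

Others bid (2, 2, 13): truth gives -7; bid 2 gives -2 > -7. Violating.
Others bid (2, 7, 2): truth gives -7; bid 2 gives -2 > -7. Violating.
Others bid (2, 7, 7): truth gives -7; bid 2 gives -2 > -7. Violating.
Others bid (2, 7, 13): truth gives -7; bid 2 gives -2 > -7. Violating.
Others bid (2, 2, 2): truth gives 0; no alternative beats it.
Others bid (2, 2, 7): truth gives 0; no alternative beats it.
(Checking all 27 profiles: 25 have a profitable deviation, 2 do not.)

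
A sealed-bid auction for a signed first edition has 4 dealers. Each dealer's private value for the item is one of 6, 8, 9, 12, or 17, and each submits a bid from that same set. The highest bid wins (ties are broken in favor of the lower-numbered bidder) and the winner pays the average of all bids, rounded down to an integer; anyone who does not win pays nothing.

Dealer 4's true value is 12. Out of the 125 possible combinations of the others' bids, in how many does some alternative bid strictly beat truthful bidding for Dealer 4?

Others bid (6, 6, 6): truth gives 5; bid 8 gives 6 > 5. Violating.
Others bid (6, 6, 8): truth gives 4; bid 9 gives 5 > 4. Violating.
Others bid (6, 6, 12): truth gives 0; bid 17 gives 2 > 0. Violating.
Others bid (6, 8, 6): truth gives 4; bid 9 gives 5 > 4. Violating.
Others bid (6, 6, 9): truth gives 4; no alternative beats it.
Others bid (6, 6, 17): truth gives 0; no alternative beats it.
(Checking all 125 profiles: 38 have a profitable deviation, 87 do not.)

38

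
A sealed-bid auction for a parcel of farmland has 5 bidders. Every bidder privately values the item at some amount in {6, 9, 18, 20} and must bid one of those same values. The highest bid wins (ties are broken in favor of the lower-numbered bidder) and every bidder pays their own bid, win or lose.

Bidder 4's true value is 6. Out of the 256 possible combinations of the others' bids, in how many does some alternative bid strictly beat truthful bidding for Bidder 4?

Others bid (6, 6, 6, 6): truth gives -6; bid 9 gives -3 > -6. Violating.
Others bid (6, 6, 6, 9): truth gives -6; bid 9 gives -3 > -6. Violating.
Others bid (6, 6, 6, 18): truth gives -6; no alternative beats it.
Others bid (6, 6, 6, 20): truth gives -6; no alternative beats it.
(Checking all 256 profiles: 2 have a profitable deviation, 254 do not.)

2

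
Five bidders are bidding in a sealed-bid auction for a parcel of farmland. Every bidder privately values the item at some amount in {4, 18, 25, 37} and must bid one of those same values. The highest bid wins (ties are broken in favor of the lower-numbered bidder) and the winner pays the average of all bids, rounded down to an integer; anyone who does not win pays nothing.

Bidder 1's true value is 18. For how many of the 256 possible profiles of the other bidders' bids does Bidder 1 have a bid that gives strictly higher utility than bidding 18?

Others bid (4, 4, 4, 4): truth gives 12; bid 4 gives 14 > 12. Violating.
Others bid (4, 4, 4, 25): truth gives 0; bid 25 gives 6 > 0. Violating.
Others bid (4, 4, 4, 37): truth gives 0; bid 37 gives 1 > 0. Violating.
Others bid (4, 4, 18, 25): truth gives 0; bid 25 gives 3 > 0. Violating.
Others bid (4, 4, 4, 18): truth gives 9; no alternative beats it.
Others bid (4, 4, 18, 4): truth gives 9; no alternative beats it.
(Checking all 256 profiles: 27 have a profitable deviation, 229 do not.)

27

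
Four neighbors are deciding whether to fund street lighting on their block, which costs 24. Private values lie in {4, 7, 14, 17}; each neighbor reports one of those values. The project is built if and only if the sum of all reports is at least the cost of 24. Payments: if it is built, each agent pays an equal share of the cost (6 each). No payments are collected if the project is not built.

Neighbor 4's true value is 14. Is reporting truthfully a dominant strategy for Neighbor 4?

Check each profile of the others' reports and compare truth against every alternative report.
Others report (4, 4, 4): truth gives 8, best alternative gives 8.
Others report (4, 4, 7): truth gives 8, best alternative gives 8.
Others report (4, 4, 14): truth gives 8, best alternative gives 8.
Others report (4, 4, 17): truth gives 8, best alternative gives 8.
Others report (4, 7, 4): truth gives 8, best alternative gives 8.
Others report (4, 7, 7): truth gives 8, best alternative gives 8.
(Remaining 58 profiles checked similarly; truth is weakly best in each.)
In every case the truthful report is at least as good as any alternative, so it is a dominant strategy.

Yes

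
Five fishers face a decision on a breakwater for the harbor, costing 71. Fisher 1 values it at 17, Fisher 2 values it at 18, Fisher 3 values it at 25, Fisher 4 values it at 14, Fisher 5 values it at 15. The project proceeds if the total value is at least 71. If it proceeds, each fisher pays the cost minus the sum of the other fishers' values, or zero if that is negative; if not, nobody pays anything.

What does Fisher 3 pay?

7

Total value 89 ≥ cost 71, so the project is built.
The other fishers' values sum to 64.
Cost minus that sum is 71 - 64 = 7.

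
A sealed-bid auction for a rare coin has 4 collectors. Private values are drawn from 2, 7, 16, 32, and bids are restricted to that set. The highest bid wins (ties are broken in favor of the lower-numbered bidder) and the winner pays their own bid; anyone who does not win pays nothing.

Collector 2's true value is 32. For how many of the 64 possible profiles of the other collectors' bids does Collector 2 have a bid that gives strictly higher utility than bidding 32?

Others bid (2, 2, 2): truth gives 0; bid 7 gives 25 > 0. Violating.
Others bid (2, 2, 7): truth gives 0; bid 7 gives 25 > 0. Violating.
Others bid (2, 2, 16): truth gives 0; bid 16 gives 16 > 0. Violating.
Others bid (2, 7, 2): truth gives 0; bid 7 gives 25 > 0. Violating.
Others bid (2, 2, 32): truth gives 0; no alternative beats it.
Others bid (2, 7, 32): truth gives 0; no alternative beats it.
(Checking all 64 profiles: 18 have a profitable deviation, 46 do not.)

18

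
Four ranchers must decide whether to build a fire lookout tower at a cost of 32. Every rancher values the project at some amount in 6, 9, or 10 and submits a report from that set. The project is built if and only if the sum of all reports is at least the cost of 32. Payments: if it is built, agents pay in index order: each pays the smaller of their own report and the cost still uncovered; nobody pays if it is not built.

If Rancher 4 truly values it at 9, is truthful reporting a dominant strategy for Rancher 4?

Check each profile of the others' reports and compare truth against every alternative report.
Others report (10, 10, 10): truth gives 7, best alternative gives 7.
Others report (9, 10, 10): truth gives 6, best alternative gives 6.
Others report (10, 9, 10): truth gives 6, best alternative gives 6.
Others report (10, 10, 9): truth gives 6, best alternative gives 6.
Others report (9, 9, 10): truth gives 5, best alternative gives 5.
Others report (9, 10, 9): truth gives 5, best alternative gives 5.
(Remaining 21 profiles checked similarly; truth is weakly best in each.)
In every case the truthful report is at least as good as any alternative, so it is a dominant strategy.

Yes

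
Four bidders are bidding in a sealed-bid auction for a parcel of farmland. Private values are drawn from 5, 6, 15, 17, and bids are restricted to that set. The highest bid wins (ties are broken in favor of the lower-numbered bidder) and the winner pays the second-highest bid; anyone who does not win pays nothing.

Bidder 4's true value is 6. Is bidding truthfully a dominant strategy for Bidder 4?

Check each profile of the others' bids and compare truth against every alternative bid.
Others bid (5, 5, 5): truth gives 1, best alternative gives 1.
Others bid (5, 5, 6): truth gives 0, best alternative gives 0.
Others bid (5, 5, 15): truth gives 0, best alternative gives 0.
Others bid (5, 5, 17): truth gives 0, best alternative gives 0.
Others bid (5, 6, 5): truth gives 0, best alternative gives 0.
Others bid (5, 6, 6): truth gives 0, best alternative gives 0.
(Remaining 58 profiles checked similarly; truth is weakly best in each.)
In every case the truthful bid is at least as good as any alternative, so it is a dominant strategy.

Yes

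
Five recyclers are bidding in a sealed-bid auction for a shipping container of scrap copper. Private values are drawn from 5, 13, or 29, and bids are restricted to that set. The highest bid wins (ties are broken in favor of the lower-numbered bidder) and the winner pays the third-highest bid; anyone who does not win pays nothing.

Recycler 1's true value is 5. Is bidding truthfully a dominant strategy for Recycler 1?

Check each profile of the others' bids and compare truth against every alternative bid.
Others bid (5, 5, 13, 13): truth gives 0, best alternative gives -8.
Others bid (5, 13, 5, 13): truth gives 0, best alternative gives -8.
Others bid (5, 13, 13, 5): truth gives 0, best alternative gives -8.
Others bid (5, 13, 13, 13): truth gives 0, best alternative gives -8.
Others bid (13, 5, 5, 13): truth gives 0, best alternative gives -8.
Others bid (13, 5, 13, 5): truth gives 0, best alternative gives -8.
(Remaining 75 profiles checked similarly; truth is weakly best in each.)
In every case the truthful bid is at least as good as any alternative, so it is a dominant strategy.

Yes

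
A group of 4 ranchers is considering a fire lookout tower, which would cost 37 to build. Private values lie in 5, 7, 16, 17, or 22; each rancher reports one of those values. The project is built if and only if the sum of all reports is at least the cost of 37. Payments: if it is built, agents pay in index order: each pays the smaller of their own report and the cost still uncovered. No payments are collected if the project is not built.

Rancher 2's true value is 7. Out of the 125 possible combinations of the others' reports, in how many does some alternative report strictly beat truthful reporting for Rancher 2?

Others report (5, 5, 22): truth gives 0; report 5 gives 2 > 0. Violating.
Others report (5, 7, 22): truth gives 0; report 5 gives 2 > 0. Violating.
Others report (5, 16, 16): truth gives 0; report 5 gives 2 > 0. Violating.
Others report (5, 16, 17): truth gives 0; report 5 gives 2 > 0. Violating.
Others report (5, 5, 5): truth gives 0; no alternative beats it.
Others report (5, 5, 7): truth gives 0; no alternative beats it.
(Checking all 125 profiles: 93 have a profitable deviation, 32 do not.)

93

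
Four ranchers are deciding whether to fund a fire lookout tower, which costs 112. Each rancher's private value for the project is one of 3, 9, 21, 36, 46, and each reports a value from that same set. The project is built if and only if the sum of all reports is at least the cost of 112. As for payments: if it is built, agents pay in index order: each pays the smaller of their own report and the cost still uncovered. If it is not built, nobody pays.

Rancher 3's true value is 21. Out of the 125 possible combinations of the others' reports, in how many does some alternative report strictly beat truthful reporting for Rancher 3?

17

Others report (21, 36, 46): truth gives 0; report 9 gives 12 > 0. Violating.
Others report (21, 46, 36): truth gives 0; report 9 gives 12 > 0. Violating.
Others report (21, 46, 46): truth gives 0; report 3 gives 18 > 0. Violating.
Others report (36, 21, 46): truth gives 0; report 9 gives 12 > 0. Violating.
Others report (3, 3, 3): truth gives 0; no alternative beats it.
Others report (3, 3, 9): truth gives 0; no alternative beats it.
(Checking all 125 profiles: 17 have a profitable deviation, 108 do not.)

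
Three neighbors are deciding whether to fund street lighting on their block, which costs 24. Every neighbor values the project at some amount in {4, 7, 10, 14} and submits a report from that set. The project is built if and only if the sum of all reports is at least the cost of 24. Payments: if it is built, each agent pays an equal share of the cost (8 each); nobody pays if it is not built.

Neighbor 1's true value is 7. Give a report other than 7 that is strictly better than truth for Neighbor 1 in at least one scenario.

Suppose Neighbor 2 reports 4 and Neighbor 3 reports 14.
Report 7: project built, pays 8, utility 7 - 8 = -1.
Report 4: project not built, utility 0.
So reporting 4 beats truth here (0 > -1).

4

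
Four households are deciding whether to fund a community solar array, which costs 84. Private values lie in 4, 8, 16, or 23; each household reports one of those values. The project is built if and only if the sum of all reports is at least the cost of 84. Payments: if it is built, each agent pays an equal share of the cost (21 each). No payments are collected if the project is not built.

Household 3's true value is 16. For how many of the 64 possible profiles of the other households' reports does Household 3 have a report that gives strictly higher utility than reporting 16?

1

Others report (23, 23, 23): truth gives -5; report 4 gives 0 > -5. Violating.
Others report (4, 4, 4): truth gives 0; no alternative beats it.
Others report (4, 4, 8): truth gives 0; no alternative beats it.
(Checking all 64 profiles: 1 has a profitable deviation, 63 do not.)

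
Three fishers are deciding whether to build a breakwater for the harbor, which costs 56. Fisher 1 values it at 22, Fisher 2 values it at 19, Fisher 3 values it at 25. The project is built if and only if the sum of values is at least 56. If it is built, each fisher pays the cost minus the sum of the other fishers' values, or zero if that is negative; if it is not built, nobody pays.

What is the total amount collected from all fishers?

Total value 66 ≥ cost 56, so it is built.
Fisher 1: others sum to 44; max(0, 56 - 44) = 12.
Fisher 2: others sum to 47; max(0, 56 - 47) = 9.
Fisher 3: others sum to 41; max(0, 56 - 41) = 15.
Total collected = 12 + 9 + 15 = 36.

36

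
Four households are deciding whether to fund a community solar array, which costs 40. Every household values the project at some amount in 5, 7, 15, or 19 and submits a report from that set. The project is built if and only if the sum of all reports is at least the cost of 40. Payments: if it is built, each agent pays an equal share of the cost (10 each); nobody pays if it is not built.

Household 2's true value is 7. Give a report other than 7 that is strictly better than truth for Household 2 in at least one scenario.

Suppose Household 1 reports 7, Household 3 reports 7 and Household 4 reports 19.
Report 7: project built, pays 10, utility 7 - 10 = -3.
Report 5: project not built, utility 0.
So reporting 5 beats truth here (0 > -3).

5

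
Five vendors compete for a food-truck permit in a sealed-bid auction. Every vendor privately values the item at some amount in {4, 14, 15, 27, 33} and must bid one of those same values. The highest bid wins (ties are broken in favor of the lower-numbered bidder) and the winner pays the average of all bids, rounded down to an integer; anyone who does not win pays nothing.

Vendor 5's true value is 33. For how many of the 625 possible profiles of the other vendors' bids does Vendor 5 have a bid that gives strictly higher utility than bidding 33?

81

Others bid (4, 4, 4, 4): truth gives 24; bid 14 gives 27 > 24. Violating.
Others bid (4, 4, 4, 14): truth gives 22; bid 15 gives 25 > 22. Violating.
Others bid (4, 4, 4, 15): truth gives 21; bid 27 gives 23 > 21. Violating.
Others bid (4, 4, 14, 4): truth gives 22; bid 15 gives 25 > 22. Violating.
Others bid (4, 4, 4, 27): truth gives 19; no alternative beats it.
Others bid (4, 4, 4, 33): truth gives 0; no alternative beats it.
(Checking all 625 profiles: 81 have a profitable deviation, 544 do not.)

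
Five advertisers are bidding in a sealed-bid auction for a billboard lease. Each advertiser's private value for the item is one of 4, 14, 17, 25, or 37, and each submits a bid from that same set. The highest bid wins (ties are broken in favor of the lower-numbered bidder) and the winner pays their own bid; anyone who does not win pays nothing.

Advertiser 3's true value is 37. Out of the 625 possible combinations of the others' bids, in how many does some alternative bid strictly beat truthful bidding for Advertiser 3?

144

Others bid (4, 4, 4, 4): truth gives 0; bid 14 gives 23 > 0. Violating.
Others bid (4, 4, 4, 14): truth gives 0; bid 14 gives 23 > 0. Violating.
Others bid (4, 4, 4, 17): truth gives 0; bid 17 gives 20 > 0. Violating.
Others bid (4, 4, 4, 25): truth gives 0; bid 25 gives 12 > 0. Violating.
Others bid (4, 4, 4, 37): truth gives 0; no alternative beats it.
Others bid (4, 4, 14, 37): truth gives 0; no alternative beats it.
(Checking all 625 profiles: 144 have a profitable deviation, 481 do not.)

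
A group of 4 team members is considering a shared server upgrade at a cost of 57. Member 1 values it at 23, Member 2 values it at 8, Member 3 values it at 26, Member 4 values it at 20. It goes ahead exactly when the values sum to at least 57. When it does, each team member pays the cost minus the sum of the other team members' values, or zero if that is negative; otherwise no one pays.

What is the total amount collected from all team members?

Total value 77 ≥ cost 57, so it is built.
Member 1: others sum to 54; max(0, 57 - 54) = 3.
Member 2: others sum to 69; max(0, 57 - 69) = 0.
Member 3: others sum to 51; max(0, 57 - 51) = 6.
Member 4: others sum to 57; max(0, 57 - 57) = 0.
Total collected = 3 + 0 + 6 + 0 = 9.

9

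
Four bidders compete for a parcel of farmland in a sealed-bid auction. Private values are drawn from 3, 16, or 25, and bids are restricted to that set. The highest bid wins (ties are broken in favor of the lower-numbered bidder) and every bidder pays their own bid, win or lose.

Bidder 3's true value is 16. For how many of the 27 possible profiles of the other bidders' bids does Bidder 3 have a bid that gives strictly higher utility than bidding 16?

25

Others bid (3, 3, 25): truth gives -16; bid 3 gives -3 > -16. Violating.
Others bid (3, 16, 3): truth gives -16; bid 3 gives -3 > -16. Violating.
Others bid (3, 16, 16): truth gives -16; bid 3 gives -3 > -16. Violating.
Others bid (3, 16, 25): truth gives -16; bid 3 gives -3 > -16. Violating.
Others bid (3, 3, 3): truth gives 0; no alternative beats it.
Others bid (3, 3, 16): truth gives 0; no alternative beats it.
(Checking all 27 profiles: 25 have a profitable deviation, 2 do not.)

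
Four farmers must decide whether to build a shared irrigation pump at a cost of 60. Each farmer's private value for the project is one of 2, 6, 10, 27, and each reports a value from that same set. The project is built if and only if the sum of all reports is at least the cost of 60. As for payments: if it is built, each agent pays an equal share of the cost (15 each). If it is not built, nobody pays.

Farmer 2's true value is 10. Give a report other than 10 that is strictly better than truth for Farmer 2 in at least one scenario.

2

Suppose Farmer 1 reports 2, Farmer 3 reports 27 and Farmer 4 reports 27.
Report 10: project built, pays 15, utility 10 - 15 = -5.
Report 2: project not built, utility 0.
So reporting 2 beats truth here (0 > -5).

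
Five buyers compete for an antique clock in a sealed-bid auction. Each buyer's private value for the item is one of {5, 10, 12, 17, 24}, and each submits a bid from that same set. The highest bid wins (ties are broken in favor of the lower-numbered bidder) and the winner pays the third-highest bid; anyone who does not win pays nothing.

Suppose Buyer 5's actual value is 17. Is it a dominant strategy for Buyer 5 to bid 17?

Consider the case where Buyer 1 bids 5, Buyer 2 bids 5, Buyer 3 bids 5 and Buyer 4 bids 17.
Truthful bid 17: loses, pays 0, utility 0.
Bid 24 instead: wins, pays 5, utility 17 - 5 = 12.
Since 12 > 0, bidding 24 is strictly better here, so truthful bidding is not dominant.

No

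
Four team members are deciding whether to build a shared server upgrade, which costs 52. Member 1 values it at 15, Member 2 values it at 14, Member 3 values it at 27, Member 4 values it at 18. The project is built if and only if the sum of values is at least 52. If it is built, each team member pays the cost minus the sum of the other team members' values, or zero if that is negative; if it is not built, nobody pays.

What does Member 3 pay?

Total value 74 ≥ cost 52, so the project is built.
The other team members' values sum to 47.
Cost minus that sum is 52 - 47 = 5.

5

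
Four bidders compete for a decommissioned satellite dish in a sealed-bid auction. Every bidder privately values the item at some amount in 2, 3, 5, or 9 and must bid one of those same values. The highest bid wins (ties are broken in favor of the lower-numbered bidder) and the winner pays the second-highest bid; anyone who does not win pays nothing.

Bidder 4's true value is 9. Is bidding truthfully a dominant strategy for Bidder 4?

Check each profile of the others' bids and compare truth against every alternative bid.
Others bid (2, 2, 5): truth gives 4, best alternative gives 0.
Others bid (2, 3, 5): truth gives 4, best alternative gives 0.
Others bid (2, 5, 2): truth gives 4, best alternative gives 0.
Others bid (2, 5, 3): truth gives 4, best alternative gives 0.
Others bid (2, 5, 5): truth gives 4, best alternative gives 0.
Others bid (3, 2, 5): truth gives 4, best alternative gives 0.
(Remaining 58 profiles checked similarly; truth is weakly best in each.)
In every case the truthful bid is at least as good as any alternative, so it is a dominant strategy.

Yes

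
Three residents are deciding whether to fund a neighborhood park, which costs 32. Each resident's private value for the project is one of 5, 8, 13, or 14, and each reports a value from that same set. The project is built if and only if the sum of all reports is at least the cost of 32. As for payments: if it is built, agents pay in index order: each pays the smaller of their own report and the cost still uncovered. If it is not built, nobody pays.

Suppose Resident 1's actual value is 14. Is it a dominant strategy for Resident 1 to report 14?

No

Consider the case where Resident 2 reports 5 and Resident 3 reports 14.
Truthful report 14: project built, pays 14, utility 14 - 14 = 0.
Report 13 instead: project built, pays 13, utility 14 - 13 = 1.
Since 1 > 0, reporting 13 is strictly better here, so truthful reporting is not dominant.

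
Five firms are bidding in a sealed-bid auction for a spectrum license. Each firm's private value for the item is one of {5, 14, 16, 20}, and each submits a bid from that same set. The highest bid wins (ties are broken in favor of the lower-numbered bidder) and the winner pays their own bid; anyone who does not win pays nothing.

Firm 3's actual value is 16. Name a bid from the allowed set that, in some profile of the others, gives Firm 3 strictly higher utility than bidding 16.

14

Suppose Firm 1 bids 5, Firm 2 bids 5, Firm 4 bids 5 and Firm 5 bids 5.
Bid 16: wins, pays 16, utility 16 - 16 = 0.
Bid 14: wins, pays 14, utility 16 - 14 = 2.
So bidding 14 beats truth here (2 > 0).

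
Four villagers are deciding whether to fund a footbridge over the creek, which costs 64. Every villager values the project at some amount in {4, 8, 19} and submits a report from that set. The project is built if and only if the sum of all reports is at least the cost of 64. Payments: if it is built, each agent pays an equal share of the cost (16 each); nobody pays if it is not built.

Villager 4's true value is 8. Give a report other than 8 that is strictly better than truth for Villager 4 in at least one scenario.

Suppose Villager 1 reports 19, Villager 2 reports 19 and Villager 3 reports 19.
Report 8: project built, pays 16, utility 8 - 16 = -8.
Report 4: project not built, utility 0.
So reporting 4 beats truth here (0 > -8).

4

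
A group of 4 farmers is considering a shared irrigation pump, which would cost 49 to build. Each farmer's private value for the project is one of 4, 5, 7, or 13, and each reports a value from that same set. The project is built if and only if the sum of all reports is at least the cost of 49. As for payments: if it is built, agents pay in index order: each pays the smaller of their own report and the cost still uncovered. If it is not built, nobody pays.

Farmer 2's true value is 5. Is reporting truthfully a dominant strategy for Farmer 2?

Yes

Check each profile of the others' reports and compare truth against every alternative report.
Others report (4, 4, 4): truth gives 0, best alternative gives 0.
Others report (4, 4, 5): truth gives 0, best alternative gives 0.
Others report (4, 4, 7): truth gives 0, best alternative gives 0.
Others report (4, 4, 13): truth gives 0, best alternative gives 0.
Others report (4, 5, 4): truth gives 0, best alternative gives 0.
Others report (4, 5, 5): truth gives 0, best alternative gives 0.
(Remaining 58 profiles checked similarly; truth is weakly best in each.)
In every case the truthful report is at least as good as any alternative, so it is a dominant strategy.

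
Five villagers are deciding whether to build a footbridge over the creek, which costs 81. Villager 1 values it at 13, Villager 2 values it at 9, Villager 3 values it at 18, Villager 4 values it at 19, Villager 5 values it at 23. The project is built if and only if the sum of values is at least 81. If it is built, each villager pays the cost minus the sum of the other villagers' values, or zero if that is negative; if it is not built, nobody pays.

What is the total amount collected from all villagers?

Total value 82 ≥ cost 81, so it is built.
Villager 1: others sum to 69; max(0, 81 - 69) = 12.
Villager 2: others sum to 73; max(0, 81 - 73) = 8.
Villager 3: others sum to 64; max(0, 81 - 64) = 17.
Villager 4: others sum to 63; max(0, 81 - 63) = 18.
Villager 5: others sum to 59; max(0, 81 - 59) = 22.
Total collected = 12 + 8 + 17 + 18 + 22 = 77.

77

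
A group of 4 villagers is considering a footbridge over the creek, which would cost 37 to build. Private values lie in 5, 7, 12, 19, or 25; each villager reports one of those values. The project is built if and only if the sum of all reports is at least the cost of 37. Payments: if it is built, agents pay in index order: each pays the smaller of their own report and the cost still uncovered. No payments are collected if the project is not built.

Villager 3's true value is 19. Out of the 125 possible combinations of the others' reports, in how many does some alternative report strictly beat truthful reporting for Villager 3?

Others report (5, 5, 19): truth gives 0; report 12 gives 7 > 0. Violating.
Others report (5, 5, 25): truth gives 0; report 5 gives 14 > 0. Violating.
Others report (5, 7, 19): truth gives 0; report 7 gives 12 > 0. Violating.
Others report (5, 7, 25): truth gives 0; report 5 gives 14 > 0. Violating.
Others report (5, 5, 5): truth gives 0; no alternative beats it.
Others report (5, 5, 7): truth gives 0; no alternative beats it.
(Checking all 125 profiles: 68 have a profitable deviation, 57 do not.)

68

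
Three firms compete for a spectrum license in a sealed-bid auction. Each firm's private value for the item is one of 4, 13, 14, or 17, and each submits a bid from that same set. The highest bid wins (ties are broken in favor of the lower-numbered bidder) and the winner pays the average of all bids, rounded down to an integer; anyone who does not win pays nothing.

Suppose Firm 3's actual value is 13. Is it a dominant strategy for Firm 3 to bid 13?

No

Consider the case where Firm 1 bids 4 and Firm 2 bids 13.
Truthful bid 13: loses, pays 0, utility 0.
Bid 14 instead: wins, pays 10, utility 13 - 10 = 3.
Since 3 > 0, bidding 14 is strictly better here, so truthful bidding is not dominant.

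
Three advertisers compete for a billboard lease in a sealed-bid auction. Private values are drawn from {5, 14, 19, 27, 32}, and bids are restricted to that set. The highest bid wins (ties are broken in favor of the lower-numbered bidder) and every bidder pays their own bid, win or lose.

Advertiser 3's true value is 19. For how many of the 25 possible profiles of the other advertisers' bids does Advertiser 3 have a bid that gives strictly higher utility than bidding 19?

Others bid (5, 5): truth gives 0; bid 14 gives 5 > 0. Violating.
Others bid (5, 19): truth gives -19; bid 5 gives -5 > -19. Violating.
Others bid (5, 27): truth gives -19; bid 5 gives -5 > -19. Violating.
Others bid (5, 32): truth gives -19; bid 5 gives -5 > -19. Violating.
Others bid (5, 14): truth gives 0; no alternative beats it.
Others bid (14, 5): truth gives 0; no alternative beats it.
(Checking all 25 profiles: 22 have a profitable deviation, 3 do not.)

22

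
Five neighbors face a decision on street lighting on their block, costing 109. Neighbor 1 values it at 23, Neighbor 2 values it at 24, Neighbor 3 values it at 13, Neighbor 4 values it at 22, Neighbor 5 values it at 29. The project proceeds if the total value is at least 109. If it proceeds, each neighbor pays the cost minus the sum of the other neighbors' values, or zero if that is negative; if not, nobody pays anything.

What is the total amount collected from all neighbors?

Total value 111 ≥ cost 109, so it is built.
Neighbor 1: others sum to 88; max(0, 109 - 88) = 21.
Neighbor 2: others sum to 87; max(0, 109 - 87) = 22.
Neighbor 3: others sum to 98; max(0, 109 - 98) = 11.
Neighbor 4: others sum to 89; max(0, 109 - 89) = 20.
Neighbor 5: others sum to 82; max(0, 109 - 82) = 27.
Total collected = 21 + 22 + 11 + 20 + 27 = 101.

101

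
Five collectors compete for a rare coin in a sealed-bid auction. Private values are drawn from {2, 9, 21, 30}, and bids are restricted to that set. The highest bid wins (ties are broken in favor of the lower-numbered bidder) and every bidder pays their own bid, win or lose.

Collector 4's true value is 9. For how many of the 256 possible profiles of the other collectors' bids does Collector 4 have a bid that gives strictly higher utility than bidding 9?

254

Others bid (2, 2, 2, 21): truth gives -9; bid 2 gives -2 > -9. Violating.
Others bid (2, 2, 2, 30): truth gives -9; bid 2 gives -2 > -9. Violating.
Others bid (2, 2, 9, 2): truth gives -9; bid 2 gives -2 > -9. Violating.
Others bid (2, 2, 9, 9): truth gives -9; bid 2 gives -2 > -9. Violating.
Others bid (2, 2, 2, 2): truth gives 0; no alternative beats it.
Others bid (2, 2, 2, 9): truth gives 0; no alternative beats it.
(Checking all 256 profiles: 254 have a profitable deviation, 2 do not.)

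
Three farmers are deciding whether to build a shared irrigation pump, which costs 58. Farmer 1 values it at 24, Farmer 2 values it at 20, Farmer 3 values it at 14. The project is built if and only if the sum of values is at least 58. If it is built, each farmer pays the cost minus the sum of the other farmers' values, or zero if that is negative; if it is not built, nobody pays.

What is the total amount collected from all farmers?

58

Total value 58 ≥ cost 58, so it is built.
Farmer 1: others sum to 34; max(0, 58 - 34) = 24.
Farmer 2: others sum to 38; max(0, 58 - 38) = 20.
Farmer 3: others sum to 44; max(0, 58 - 44) = 14.
Total collected = 24 + 20 + 14 = 58.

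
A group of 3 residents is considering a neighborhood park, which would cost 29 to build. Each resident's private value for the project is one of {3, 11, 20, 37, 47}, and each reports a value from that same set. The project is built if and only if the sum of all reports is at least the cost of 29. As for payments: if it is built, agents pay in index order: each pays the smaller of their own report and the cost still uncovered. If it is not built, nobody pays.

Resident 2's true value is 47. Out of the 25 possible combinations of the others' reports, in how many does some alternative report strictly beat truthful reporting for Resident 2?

12

Others report (3, 11): truth gives 21; report 20 gives 27 > 21. Violating.
Others report (3, 20): truth gives 21; report 11 gives 36 > 21. Violating.
Others report (3, 37): truth gives 21; report 3 gives 44 > 21. Violating.
Others report (3, 47): truth gives 21; report 3 gives 44 > 21. Violating.
Others report (3, 3): truth gives 21; no alternative beats it.
Others report (11, 3): truth gives 29; no alternative beats it.
(Checking all 25 profiles: 12 have a profitable deviation, 13 do not.)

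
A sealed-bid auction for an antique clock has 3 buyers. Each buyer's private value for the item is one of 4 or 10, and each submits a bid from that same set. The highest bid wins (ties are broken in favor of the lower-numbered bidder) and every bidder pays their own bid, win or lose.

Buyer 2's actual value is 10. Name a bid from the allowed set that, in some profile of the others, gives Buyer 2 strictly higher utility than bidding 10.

Suppose Buyer 1 bids 10 and Buyer 3 bids 4.
Bid 10: loses but pays 10, utility -10.
Bid 4: loses but pays 4, utility -4.
So bidding 4 beats truth here (-4 > -10).

4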